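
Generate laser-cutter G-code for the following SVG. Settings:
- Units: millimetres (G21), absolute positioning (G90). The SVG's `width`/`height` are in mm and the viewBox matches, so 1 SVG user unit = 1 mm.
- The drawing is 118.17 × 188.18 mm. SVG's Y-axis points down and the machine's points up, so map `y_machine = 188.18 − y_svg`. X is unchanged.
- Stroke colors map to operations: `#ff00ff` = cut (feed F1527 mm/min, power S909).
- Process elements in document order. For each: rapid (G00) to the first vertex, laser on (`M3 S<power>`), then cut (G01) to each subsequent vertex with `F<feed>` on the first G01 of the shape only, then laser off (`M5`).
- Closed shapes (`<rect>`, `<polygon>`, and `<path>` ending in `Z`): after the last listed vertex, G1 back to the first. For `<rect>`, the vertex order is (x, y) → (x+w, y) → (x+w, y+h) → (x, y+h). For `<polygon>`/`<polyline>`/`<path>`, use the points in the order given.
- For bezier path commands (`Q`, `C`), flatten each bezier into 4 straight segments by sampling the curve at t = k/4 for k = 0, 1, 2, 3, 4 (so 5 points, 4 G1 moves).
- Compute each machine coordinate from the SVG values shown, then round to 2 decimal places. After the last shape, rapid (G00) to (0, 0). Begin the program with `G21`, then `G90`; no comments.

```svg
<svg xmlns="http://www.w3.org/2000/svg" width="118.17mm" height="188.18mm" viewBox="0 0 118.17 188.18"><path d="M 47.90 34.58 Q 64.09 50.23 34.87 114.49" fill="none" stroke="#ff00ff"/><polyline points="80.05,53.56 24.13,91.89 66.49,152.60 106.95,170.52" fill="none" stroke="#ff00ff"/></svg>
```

G21
G90
G00 X47.90 Y153.60
M3 S909
G01 X53.16 Y142.74 F1527
G01 X52.74 Y125.80
G01 X46.64 Y102.78
G01 X34.87 Y73.69
M5
G00 X80.05 Y134.62
M3 S909
G01 X24.13 Y96.29 F1527
G01 X66.49 Y35.58
G01 X106.95 Y17.66
M5
G00 X0.00 Y0.00

Since the viewBox matches the mm dimensions, user units are millimetres directly. The only transform is the Y-flip y_m = 188.18 − y_svg.

Shape 1 is a quadratic bezier drawn with `<path>`. Its stroke #ff00ff means cut at S909, F1527. After flipping Y the toolpath is (47.90,153.60) → (53.16,142.74) → (52.74,125.80) → (46.64,102.78) → (34.87,73.69).

Shape 2 is a open polyline drawn with `<polyline>`. Its stroke #ff00ff means cut at S909, F1527. After flipping Y the toolpath is (80.05,134.62) → (24.13,96.29) → (66.49,35.58) → (106.95,17.66).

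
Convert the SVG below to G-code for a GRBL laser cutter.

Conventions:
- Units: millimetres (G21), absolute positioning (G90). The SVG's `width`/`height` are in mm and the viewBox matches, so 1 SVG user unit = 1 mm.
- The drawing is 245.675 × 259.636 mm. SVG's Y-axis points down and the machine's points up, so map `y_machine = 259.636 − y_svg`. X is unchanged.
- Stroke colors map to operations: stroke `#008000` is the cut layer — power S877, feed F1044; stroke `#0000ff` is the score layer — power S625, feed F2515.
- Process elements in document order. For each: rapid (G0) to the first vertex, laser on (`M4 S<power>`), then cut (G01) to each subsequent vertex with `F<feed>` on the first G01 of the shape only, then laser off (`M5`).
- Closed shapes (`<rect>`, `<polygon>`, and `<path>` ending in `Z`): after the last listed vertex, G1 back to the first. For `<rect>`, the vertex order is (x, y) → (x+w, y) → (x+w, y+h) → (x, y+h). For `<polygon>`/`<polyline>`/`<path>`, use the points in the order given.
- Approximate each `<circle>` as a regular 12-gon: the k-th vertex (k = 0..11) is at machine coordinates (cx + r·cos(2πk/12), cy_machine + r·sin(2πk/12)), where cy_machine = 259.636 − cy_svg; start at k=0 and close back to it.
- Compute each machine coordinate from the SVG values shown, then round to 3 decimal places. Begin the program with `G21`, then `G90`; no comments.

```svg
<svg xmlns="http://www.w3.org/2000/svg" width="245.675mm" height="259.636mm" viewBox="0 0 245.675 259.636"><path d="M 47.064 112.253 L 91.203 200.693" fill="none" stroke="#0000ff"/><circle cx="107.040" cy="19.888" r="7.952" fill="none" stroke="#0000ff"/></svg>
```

1 u = 1 mm; y_m = 259.636 − y.

[1] `<path>` line segment, #0000ff→score S625 F2515: (47.064,147.383) → (91.203,58.943)

[2] `<circle>` circle, #0000ff→score S625 F2515: (114.992,239.748) → (113.927,243.724) → (111.016,246.635) → (107.040,247.700) → (103.064,246.635) → (100.153,243.724) → (99.088,239.748) → (100.153,235.772) → (103.064,232.861) → (107.040,231.796) → (111.016,232.861) → (113.927,235.772) → (114.992,239.748) (closed)

G21
G90
G0 X47.064 Y147.383
M4 S625
G01 X91.203 Y58.943 F2515
M5
G0 X114.992 Y239.748
M4 S625
G01 X113.927 Y243.724 F2515
G01 X111.016 Y246.635
G01 X107.040 Y247.700
G01 X103.064 Y246.635
G01 X100.153 Y243.724
G01 X99.088 Y239.748
G01 X100.153 Y235.772
G01 X103.064 Y232.861
G01 X107.040 Y231.796
G01 X111.016 Y232.861
G01 X113.927 Y235.772
G01 X114.992 Y239.748
M5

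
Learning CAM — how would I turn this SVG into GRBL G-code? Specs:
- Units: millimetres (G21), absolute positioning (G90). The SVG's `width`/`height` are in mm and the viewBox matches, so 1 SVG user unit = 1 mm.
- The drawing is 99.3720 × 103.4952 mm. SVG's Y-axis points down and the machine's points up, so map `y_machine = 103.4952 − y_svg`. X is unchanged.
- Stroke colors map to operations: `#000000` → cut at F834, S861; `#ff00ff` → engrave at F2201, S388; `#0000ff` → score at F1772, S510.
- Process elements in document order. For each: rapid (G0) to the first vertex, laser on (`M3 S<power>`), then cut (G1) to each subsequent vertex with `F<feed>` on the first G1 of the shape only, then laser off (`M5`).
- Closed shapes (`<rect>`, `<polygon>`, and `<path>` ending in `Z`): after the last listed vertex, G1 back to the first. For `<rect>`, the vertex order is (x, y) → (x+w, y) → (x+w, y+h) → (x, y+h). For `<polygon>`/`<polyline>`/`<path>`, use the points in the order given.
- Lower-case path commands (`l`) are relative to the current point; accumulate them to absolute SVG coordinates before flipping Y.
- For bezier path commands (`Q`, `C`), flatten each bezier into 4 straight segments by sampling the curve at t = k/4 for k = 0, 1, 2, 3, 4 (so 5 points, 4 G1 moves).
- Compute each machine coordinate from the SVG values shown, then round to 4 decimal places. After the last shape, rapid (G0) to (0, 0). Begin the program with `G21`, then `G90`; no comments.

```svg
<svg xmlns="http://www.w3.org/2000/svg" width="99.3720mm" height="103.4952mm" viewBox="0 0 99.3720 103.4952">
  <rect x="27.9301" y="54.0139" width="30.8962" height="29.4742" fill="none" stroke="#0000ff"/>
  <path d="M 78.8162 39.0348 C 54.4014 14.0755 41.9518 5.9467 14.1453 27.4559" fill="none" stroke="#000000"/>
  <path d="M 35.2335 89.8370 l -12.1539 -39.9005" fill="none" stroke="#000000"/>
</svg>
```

G21
G90
G0 X27.9301 Y49.4813
M3 S510
G1 X58.8263 Y49.4813 F1772
G1 X58.8263 Y20.0071
G1 X27.9301 Y20.0071
G1 X27.9301 Y49.4813
M5
G0 X78.8162 Y64.4604
M3 S861
G1 X62.3217 Y79.8240 F834
G1 X47.7526 Y87.6755
G1 X32.5477 Y86.8142
G1 X14.1453 Y76.0393
M5
G0 X35.2335 Y13.6582
M3 S861
G1 X23.0796 Y53.5587 F834
M5
G0 X0.0000 Y0.0000

1 u = 1 mm; y_m = 103.4952 − y.

[1] `<rect>` rectangle, #0000ff→score S510 F1772: (27.9301,49.4813) → (58.8263,49.4813) → (58.8263,20.0071) → (27.9301,20.0071) → (27.9301,49.4813) (closed)

[2] `<path>` cubic bezier, #000000→cut S861 F834: (78.8162,64.4604) → (62.3217,79.8240) → (47.7526,87.6755) → (32.5477,86.8142) → (14.1453,76.0393)

[3] `<path>` line segment, #000000→cut S861 F834: (35.2335,13.6582) → (23.0796,53.5587)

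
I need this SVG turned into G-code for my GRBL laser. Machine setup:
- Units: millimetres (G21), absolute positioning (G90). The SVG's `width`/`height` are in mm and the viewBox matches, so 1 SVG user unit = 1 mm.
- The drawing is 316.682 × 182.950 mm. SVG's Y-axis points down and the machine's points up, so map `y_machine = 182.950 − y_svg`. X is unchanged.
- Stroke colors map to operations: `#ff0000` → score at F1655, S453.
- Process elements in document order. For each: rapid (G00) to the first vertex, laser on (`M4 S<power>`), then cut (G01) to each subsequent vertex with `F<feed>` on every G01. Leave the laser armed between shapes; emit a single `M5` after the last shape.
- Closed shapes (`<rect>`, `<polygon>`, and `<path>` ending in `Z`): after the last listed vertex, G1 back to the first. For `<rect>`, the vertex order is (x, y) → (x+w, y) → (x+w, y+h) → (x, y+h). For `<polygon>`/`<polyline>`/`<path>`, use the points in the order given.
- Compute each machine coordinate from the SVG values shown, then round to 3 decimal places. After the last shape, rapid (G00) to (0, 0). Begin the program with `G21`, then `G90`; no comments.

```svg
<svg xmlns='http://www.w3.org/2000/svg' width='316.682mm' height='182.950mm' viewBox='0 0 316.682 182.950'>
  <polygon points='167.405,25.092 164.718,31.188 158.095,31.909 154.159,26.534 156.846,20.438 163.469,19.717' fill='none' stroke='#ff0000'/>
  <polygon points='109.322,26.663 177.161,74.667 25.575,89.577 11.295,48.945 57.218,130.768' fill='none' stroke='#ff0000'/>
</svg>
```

Since the viewBox matches the mm dimensions, user units are millimetres directly. The only transform is the Y-flip y_m = 182.950 − y_svg.

Shape 1 is a regular polygon drawn with `<polygon>`. Its stroke #ff0000 means score at S453, F1655. After flipping Y the toolpath is (167.405,157.858) → (164.718,151.762) → (158.095,151.041) → (154.159,156.416) → (156.846,162.512) → (163.469,163.233) → (167.405,157.858), returning to the start.

Shape 2 is a closed polygon drawn with `<polygon>`. Its stroke #ff0000 means score at S453, F1655. After flipping Y the toolpath is (109.322,156.287) → (177.161,108.283) → (25.575,93.373) → (11.295,134.005) → (57.218,52.182) → (109.322,156.287), returning to the start.

G21
G90
G00 X167.405 Y157.858
M4 S453
G01 X164.718 Y151.762 F1655
G01 X158.095 Y151.041 F1655
G01 X154.159 Y156.416 F1655
G01 X156.846 Y162.512 F1655
G01 X163.469 Y163.233 F1655
G01 X167.405 Y157.858 F1655
G00 X109.322 Y156.287
M4 S453
G01 X177.161 Y108.283 F1655
G01 X25.575 Y93.373 F1655
G01 X11.295 Y134.005 F1655
G01 X57.218 Y52.182 F1655
G01 X109.322 Y156.287 F1655
M5
G00 X0.000 Y0.000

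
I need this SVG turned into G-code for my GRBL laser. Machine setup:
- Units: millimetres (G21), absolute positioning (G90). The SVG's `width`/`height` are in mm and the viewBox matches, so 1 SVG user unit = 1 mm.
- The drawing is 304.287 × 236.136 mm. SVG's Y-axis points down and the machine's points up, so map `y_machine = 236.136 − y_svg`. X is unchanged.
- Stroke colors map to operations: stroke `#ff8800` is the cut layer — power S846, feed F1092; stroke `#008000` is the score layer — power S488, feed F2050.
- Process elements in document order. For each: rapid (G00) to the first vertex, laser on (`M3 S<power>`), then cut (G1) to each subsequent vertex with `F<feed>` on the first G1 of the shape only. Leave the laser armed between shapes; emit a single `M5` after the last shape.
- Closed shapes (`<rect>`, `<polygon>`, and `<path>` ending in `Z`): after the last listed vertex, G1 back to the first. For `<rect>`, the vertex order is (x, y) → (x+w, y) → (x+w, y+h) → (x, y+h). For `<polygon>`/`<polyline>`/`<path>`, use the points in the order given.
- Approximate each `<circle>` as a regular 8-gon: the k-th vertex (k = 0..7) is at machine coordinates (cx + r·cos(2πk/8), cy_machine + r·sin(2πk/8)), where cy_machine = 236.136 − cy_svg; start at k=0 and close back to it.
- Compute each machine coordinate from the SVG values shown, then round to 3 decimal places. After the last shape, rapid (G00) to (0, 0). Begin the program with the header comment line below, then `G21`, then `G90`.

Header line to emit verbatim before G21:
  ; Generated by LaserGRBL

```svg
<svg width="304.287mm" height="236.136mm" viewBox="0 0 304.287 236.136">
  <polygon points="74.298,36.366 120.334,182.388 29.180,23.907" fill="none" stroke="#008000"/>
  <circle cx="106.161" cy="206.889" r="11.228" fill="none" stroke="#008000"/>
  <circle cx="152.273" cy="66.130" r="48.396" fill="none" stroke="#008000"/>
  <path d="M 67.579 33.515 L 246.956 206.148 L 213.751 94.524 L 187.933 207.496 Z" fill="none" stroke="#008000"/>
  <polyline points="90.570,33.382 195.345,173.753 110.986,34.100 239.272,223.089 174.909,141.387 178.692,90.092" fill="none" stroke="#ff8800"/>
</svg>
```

; Generated by LaserGRBL
G21
G90
G00 X74.298 Y199.770
M3 S488
G1 X120.334 Y53.748 F2050
G1 X29.180 Y212.229
G1 X74.298 Y199.770
G00 X117.389 Y29.247
M3 S488
G1 X114.100 Y37.186 F2050
G1 X106.161 Y40.475
G1 X98.222 Y37.186
G1 X94.933 Y29.247
G1 X98.222 Y21.308
G1 X106.161 Y18.019
G1 X114.100 Y21.308
G1 X117.389 Y29.247
G00 X200.669 Y170.006
M3 S488
G1 X186.494 Y204.227 F2050
G1 X152.273 Y218.402
G1 X118.052 Y204.227
G1 X103.877 Y170.006
G1 X118.052 Y135.785
G1 X152.273 Y121.610
G1 X186.494 Y135.785
G1 X200.669 Y170.006
G00 X67.579 Y202.621
M3 S488
G1 X246.956 Y29.988 F2050
G1 X213.751 Y141.612
G1 X187.933 Y28.640
G1 X67.579 Y202.621
G00 X90.570 Y202.754
M3 S846
G1 X195.345 Y62.383 F1092
G1 X110.986 Y202.036
G1 X239.272 Y13.047
G1 X174.909 Y94.749
G1 X178.692 Y146.044
M5
G00 X0.000 Y0.000

1 u = 1 mm; y_m = 236.136 − y.

[1] `<polygon>` closed polygon, #008000→score S488 F2050: (74.298,199.770) → (120.334,53.748) → (29.180,212.229) → (74.298,199.770) (closed)

[2] `<circle>` circle, #008000→score S488 F2050: (117.389,29.247) → (114.100,37.186) → (106.161,40.475) → (98.222,37.186) → (94.933,29.247) → (98.222,21.308) → (106.161,18.019) → (114.100,21.308) → (117.389,29.247) (closed)

[3] `<circle>` circle, #008000→score S488 F2050: (200.669,170.006) → (186.494,204.227) → (152.273,218.402) → (118.052,204.227) → (103.877,170.006) → (118.052,135.785) → (152.273,121.610) → (186.494,135.785) → (200.669,170.006) (closed)

[4] `<path>` closed polygon, #008000→score S488 F2050: (67.579,202.621) → (246.956,29.988) → (213.751,141.612) → (187.933,28.640) → (67.579,202.621) (closed)

[5] `<polyline>` open polyline, #ff8800→cut S846 F1092: (90.570,202.754) → (195.345,62.383) → (110.986,202.036) → (239.272,13.047) → (174.909,94.749) → (178.692,146.044)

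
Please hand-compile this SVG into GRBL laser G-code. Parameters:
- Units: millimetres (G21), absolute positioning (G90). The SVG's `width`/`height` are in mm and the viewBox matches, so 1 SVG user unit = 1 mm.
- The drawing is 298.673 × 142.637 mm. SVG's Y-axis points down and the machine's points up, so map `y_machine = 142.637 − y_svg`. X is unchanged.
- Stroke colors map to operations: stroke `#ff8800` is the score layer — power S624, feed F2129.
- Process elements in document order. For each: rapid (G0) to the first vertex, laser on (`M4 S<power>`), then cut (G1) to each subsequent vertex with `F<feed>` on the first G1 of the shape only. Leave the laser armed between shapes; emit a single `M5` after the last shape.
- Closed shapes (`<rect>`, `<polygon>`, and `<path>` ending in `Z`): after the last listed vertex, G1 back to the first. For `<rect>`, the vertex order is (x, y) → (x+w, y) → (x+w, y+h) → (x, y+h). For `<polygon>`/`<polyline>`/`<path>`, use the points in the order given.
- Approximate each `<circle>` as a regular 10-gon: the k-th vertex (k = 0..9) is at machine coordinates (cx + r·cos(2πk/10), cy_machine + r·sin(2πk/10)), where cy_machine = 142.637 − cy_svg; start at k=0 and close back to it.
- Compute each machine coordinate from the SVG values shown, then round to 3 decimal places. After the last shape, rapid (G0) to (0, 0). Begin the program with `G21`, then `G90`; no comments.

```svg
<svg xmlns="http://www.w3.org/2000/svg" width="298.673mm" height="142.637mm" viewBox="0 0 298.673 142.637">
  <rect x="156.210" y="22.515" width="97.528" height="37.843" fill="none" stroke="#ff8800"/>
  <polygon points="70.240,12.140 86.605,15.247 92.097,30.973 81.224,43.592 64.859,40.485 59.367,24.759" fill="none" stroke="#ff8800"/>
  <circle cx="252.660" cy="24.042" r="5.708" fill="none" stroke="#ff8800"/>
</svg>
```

G21
G90
G0 X156.210 Y120.122
M4 S624
G1 X253.738 Y120.122 F2129
G1 X253.738 Y82.279
G1 X156.210 Y82.279
G1 X156.210 Y120.122
G0 X70.240 Y130.497
M4 S624
G1 X86.605 Y127.390 F2129
G1 X92.097 Y111.664
G1 X81.224 Y99.045
G1 X64.859 Y102.152
G1 X59.367 Y117.878
G1 X70.240 Y130.497
G0 X258.368 Y118.595
M4 S624
G1 X257.278 Y121.950 F2129
G1 X254.424 Y124.024
G1 X250.896 Y124.024
G1 X248.042 Y121.950
G1 X246.952 Y118.595
G1 X248.042 Y115.240
G1 X250.896 Y113.166
G1 X254.424 Y113.166
G1 X257.278 Y115.240
G1 X258.368 Y118.595
M5
G0 X0.000 Y0.000

1 u = 1 mm; y_m = 142.637 − y.

[1] `<rect>` rectangle, #ff8800→score S624 F2129: (156.210,120.122) → (253.738,120.122) → (253.738,82.279) → (156.210,82.279) → (156.210,120.122) (closed)

[2] `<polygon>` regular polygon, #ff8800→score S624 F2129: (70.240,130.497) → (86.605,127.390) → (92.097,111.664) → (81.224,99.045) → (64.859,102.152) → (59.367,117.878) → (70.240,130.497) (closed)

[3] `<circle>` circle, #ff8800→score S624 F2129: (258.368,118.595) → (257.278,121.950) → (254.424,124.024) → (250.896,124.024) → (248.042,121.950) → (246.952,118.595) → (248.042,115.240) → (250.896,113.166) → (254.424,113.166) → (257.278,115.240) → (258.368,118.595) (closed)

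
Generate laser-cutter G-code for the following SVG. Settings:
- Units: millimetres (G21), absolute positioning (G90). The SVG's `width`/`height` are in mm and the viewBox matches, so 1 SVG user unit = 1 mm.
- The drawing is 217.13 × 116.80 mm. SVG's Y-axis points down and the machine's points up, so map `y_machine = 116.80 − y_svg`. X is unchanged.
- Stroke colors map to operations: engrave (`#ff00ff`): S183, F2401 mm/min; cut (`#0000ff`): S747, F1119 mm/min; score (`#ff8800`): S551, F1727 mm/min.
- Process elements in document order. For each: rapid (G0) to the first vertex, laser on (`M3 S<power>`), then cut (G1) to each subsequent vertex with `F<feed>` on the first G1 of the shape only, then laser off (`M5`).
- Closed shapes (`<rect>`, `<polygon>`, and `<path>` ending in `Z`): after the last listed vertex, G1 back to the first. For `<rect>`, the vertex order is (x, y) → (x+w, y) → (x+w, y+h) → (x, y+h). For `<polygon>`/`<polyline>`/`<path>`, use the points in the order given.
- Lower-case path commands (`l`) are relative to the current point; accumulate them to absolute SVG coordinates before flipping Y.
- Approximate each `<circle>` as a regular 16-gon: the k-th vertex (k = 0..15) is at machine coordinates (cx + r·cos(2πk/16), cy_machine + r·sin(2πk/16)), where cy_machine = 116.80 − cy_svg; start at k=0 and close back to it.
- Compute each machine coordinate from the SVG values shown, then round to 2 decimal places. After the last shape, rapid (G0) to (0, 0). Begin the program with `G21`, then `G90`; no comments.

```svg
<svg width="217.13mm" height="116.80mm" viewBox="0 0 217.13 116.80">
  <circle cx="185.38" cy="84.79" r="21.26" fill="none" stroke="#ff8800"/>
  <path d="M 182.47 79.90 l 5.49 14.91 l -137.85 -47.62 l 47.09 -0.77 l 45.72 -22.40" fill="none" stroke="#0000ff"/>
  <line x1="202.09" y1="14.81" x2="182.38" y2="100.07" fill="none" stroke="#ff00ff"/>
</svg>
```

G21
G90
G0 X206.64 Y32.01
M3 S551
G1 X205.02 Y40.15 F1727
G1 X200.41 Y47.04
G1 X193.52 Y51.65
G1 X185.38 Y53.27
G1 X177.24 Y51.65
G1 X170.35 Y47.04
G1 X165.74 Y40.15
G1 X164.12 Y32.01
G1 X165.74 Y23.87
G1 X170.35 Y16.98
G1 X177.24 Y12.37
G1 X185.38 Y10.75
G1 X193.52 Y12.37
G1 X200.41 Y16.98
G1 X205.02 Y23.87
G1 X206.64 Y32.01
M5
G0 X182.47 Y36.90
M3 S747
G1 X187.96 Y21.99 F1119
G1 X50.11 Y69.61
G1 X97.20 Y70.38
G1 X142.92 Y92.78
M5
G0 X202.09 Y101.99
M3 S183
G1 X182.38 Y16.73 F2401
M5
G0 X0.00 Y0.00

1 u = 1 mm; y_m = 116.80 − y.

[1] `<circle>` circle, #ff8800→score S551 F1727: (206.64,32.01) → (205.02,40.15) → (200.41,47.04) → (193.52,51.65) → (185.38,53.27) → (177.24,51.65) → (170.35,47.04) → (165.74,40.15) → (164.12,32.01) → (165.74,23.87) → (170.35,16.98) → (177.24,12.37) → (185.38,10.75) → (193.52,12.37) → (200.41,16.98) → (205.02,23.87) → (206.64,32.01) (closed)

[2] `<path>` open polyline, #0000ff→cut S747 F1119: (182.47,36.90) → (187.96,21.99) → (50.11,69.61) → (97.20,70.38) → (142.92,92.78)

[3] `<line>` line segment, #ff00ff→engrave S183 F2401: (202.09,101.99) → (182.38,16.73)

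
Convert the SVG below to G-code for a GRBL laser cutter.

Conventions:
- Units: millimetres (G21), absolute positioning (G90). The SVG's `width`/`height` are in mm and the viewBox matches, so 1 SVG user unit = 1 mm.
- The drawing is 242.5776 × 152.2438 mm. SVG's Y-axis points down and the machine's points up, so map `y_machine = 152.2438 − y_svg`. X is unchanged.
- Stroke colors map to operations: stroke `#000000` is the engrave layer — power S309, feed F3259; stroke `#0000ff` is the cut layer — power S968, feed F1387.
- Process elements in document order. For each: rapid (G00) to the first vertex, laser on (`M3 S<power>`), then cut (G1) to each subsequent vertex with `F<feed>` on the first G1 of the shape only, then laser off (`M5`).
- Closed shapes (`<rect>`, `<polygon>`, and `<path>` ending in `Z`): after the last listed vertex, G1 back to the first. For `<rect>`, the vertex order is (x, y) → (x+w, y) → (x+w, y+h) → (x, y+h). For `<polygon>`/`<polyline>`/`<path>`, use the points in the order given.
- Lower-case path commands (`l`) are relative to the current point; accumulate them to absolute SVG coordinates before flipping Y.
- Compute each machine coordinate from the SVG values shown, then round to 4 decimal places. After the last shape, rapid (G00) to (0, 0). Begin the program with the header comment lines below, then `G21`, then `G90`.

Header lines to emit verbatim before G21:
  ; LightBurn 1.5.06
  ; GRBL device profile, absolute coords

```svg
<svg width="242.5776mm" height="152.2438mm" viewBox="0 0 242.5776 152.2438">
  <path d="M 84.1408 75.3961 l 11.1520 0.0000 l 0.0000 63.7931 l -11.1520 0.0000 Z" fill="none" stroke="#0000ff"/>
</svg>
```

; LightBurn 1.5.06
; GRBL device profile, absolute coords
G21
G90
G00 X84.1408 Y76.8477
M3 S968
G1 X95.2928 Y76.8477 F1387
G1 X95.2928 Y13.0546
G1 X84.1408 Y13.0546
G1 X84.1408 Y76.8477
M5
G00 X0.0000 Y0.0000

Since the viewBox matches the mm dimensions, user units are millimetres directly. The only transform is the Y-flip y_m = 152.2438 − y_svg.

Shape 1 is a rectangle drawn with `<path>`. Its stroke #0000ff means cut at S968, F1387. After flipping Y the toolpath is (84.1408,76.8477) → (95.2928,76.8477) → (95.2928,13.0546) → (84.1408,13.0546) → (84.1408,76.8477), returning to the start.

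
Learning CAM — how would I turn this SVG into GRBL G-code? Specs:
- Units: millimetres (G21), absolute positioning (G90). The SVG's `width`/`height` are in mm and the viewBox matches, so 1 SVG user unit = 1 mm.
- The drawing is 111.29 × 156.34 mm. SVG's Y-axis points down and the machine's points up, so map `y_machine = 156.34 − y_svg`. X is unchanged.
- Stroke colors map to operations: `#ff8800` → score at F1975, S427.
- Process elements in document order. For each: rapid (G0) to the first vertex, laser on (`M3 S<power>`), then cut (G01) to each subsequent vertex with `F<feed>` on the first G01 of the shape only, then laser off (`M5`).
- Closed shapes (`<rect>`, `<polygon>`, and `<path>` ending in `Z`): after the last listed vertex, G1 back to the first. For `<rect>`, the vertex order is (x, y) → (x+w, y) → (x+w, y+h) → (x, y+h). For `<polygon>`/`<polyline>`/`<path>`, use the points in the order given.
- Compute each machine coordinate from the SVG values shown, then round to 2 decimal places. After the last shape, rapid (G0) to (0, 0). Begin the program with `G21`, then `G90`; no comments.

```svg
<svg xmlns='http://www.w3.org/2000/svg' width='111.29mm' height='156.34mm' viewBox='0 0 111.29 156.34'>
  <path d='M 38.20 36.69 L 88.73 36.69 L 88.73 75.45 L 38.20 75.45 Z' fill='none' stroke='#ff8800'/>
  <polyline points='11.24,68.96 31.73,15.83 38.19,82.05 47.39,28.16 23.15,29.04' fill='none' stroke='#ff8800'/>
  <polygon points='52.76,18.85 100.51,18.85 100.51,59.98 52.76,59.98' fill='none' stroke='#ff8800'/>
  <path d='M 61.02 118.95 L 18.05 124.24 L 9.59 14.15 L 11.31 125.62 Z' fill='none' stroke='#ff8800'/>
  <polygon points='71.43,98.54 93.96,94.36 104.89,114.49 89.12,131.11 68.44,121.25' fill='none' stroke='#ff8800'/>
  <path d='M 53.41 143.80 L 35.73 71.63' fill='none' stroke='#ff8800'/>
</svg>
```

G21
G90
G0 X38.20 Y119.65
M3 S427
G01 X88.73 Y119.65 F1975
G01 X88.73 Y80.89
G01 X38.20 Y80.89
G01 X38.20 Y119.65
M5
G0 X11.24 Y87.38
M3 S427
G01 X31.73 Y140.51 F1975
G01 X38.19 Y74.29
G01 X47.39 Y128.18
G01 X23.15 Y127.30
M5
G0 X52.76 Y137.49
M3 S427
G01 X100.51 Y137.49 F1975
G01 X100.51 Y96.36
G01 X52.76 Y96.36
G01 X52.76 Y137.49
M5
G0 X61.02 Y37.39
M3 S427
G01 X18.05 Y32.10 F1975
G01 X9.59 Y142.19
G01 X11.31 Y30.72
G01 X61.02 Y37.39
M5
G0 X71.43 Y57.80
M3 S427
G01 X93.96 Y61.98 F1975
G01 X104.89 Y41.85
G01 X89.12 Y25.23
G01 X68.44 Y35.09
G01 X71.43 Y57.80
M5
G0 X53.41 Y12.54
M3 S427
G01 X35.73 Y84.71 F1975
M5
G0 X0.00 Y0.00

viewBox `0 0 111.29 156.34` with mm width/height → 1 unit = 1 mm. Flip: y_m = 156.34 − y_svg.

**Shape 1** — `<path>` rectangle, stroke `#ff8800` → score (S427, F1975). Machine vertices: (38.20,119.65) → (88.73,119.65) → (88.73,80.89) → (38.20,80.89) → (38.20,119.65). Closed: final G1 returns to the first vertex.

**Shape 2** — `<polyline>` open polyline, stroke `#ff8800` → score (S427, F1975). Machine vertices: (11.24,87.38) → (31.73,140.51) → (38.19,74.29) → (47.39,128.18) → (23.15,127.30). Open path.

**Shape 3** — `<polygon>` rectangle, stroke `#ff8800` → score (S427, F1975). Machine vertices: (52.76,137.49) → (100.51,137.49) → (100.51,96.36) → (52.76,96.36) → (52.76,137.49). Closed: final G1 returns to the first vertex.

**Shape 4** — `<path>` closed polygon, stroke `#ff8800` → score (S427, F1975). Machine vertices: (61.02,37.39) → (18.05,32.10) → (9.59,142.19) → (11.31,30.72) → (61.02,37.39). Closed: final G1 returns to the first vertex.

**Shape 5** — `<polygon>` regular polygon, stroke `#ff8800` → score (S427, F1975). Machine vertices: (71.43,57.80) → (93.96,61.98) → (104.89,41.85) → (89.12,25.23) → (68.44,35.09) → (71.43,57.80). Closed: final G1 returns to the first vertex.

**Shape 6** — `<path>` line segment, stroke `#ff8800` → score (S427, F1975). Machine vertices: (53.41,12.54) → (35.73,84.71). Open path.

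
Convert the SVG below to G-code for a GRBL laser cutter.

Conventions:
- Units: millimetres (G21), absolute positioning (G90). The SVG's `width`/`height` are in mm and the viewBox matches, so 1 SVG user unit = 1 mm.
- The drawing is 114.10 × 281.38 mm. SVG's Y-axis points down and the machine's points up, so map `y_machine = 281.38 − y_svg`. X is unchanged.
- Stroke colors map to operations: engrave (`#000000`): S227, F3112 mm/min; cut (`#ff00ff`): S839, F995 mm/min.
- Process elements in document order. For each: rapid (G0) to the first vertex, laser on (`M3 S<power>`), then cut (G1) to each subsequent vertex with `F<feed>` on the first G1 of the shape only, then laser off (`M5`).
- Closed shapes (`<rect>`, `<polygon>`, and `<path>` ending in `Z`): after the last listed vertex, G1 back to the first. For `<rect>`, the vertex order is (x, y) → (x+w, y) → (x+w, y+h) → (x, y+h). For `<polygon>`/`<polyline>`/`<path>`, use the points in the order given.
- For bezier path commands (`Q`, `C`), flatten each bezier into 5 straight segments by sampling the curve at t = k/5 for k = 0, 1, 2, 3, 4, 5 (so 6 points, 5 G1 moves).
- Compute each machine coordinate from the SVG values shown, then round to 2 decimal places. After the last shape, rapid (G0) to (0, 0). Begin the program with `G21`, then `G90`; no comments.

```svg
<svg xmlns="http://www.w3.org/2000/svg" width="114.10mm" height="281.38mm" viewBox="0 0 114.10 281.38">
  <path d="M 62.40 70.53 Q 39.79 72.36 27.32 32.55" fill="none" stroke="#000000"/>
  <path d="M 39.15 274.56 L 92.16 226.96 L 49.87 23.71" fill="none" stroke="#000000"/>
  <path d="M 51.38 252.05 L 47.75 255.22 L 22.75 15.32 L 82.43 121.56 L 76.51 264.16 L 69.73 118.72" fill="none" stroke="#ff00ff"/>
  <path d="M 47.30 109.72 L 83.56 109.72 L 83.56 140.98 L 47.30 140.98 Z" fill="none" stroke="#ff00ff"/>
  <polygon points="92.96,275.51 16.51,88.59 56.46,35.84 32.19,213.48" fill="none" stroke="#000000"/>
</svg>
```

G21
G90
G0 X62.40 Y210.85
M3 S227
G1 X53.76 Y211.78 F3112
G1 X45.93 Y216.05
G1 X38.92 Y223.64
G1 X32.71 Y234.57
G1 X27.32 Y248.83
M5
G0 X39.15 Y6.82
M3 S227
G1 X92.16 Y54.42 F3112
G1 X49.87 Y257.67
M5
G0 X51.38 Y29.33
M3 S839
G1 X47.75 Y26.16 F995
G1 X22.75 Y266.06
G1 X82.43 Y159.82
G1 X76.51 Y17.22
G1 X69.73 Y162.66
M5
G0 X47.30 Y171.66
M3 S839
G1 X83.56 Y171.66 F995
G1 X83.56 Y140.40
G1 X47.30 Y140.40
G1 X47.30 Y171.66
M5
G0 X92.96 Y5.87
M3 S227
G1 X16.51 Y192.79 F3112
G1 X56.46 Y245.54
G1 X32.19 Y67.90
G1 X92.96 Y5.87
M5
G0 X0.00 Y0.00

Since the viewBox matches the mm dimensions, user units are millimetres directly. The only transform is the Y-flip y_m = 281.38 − y_svg.

Shape 1 is a quadratic bezier drawn with `<path>`. Its stroke #000000 means engrave at S227, F3112. After flipping Y the toolpath is (62.40,210.85) → (53.76,211.78) → (45.93,216.05) → (38.92,223.64) → (32.71,234.57) → (27.32,248.83).

Shape 2 is a open polyline drawn with `<path>`. Its stroke #000000 means engrave at S227, F3112. After flipping Y the toolpath is (39.15,6.82) → (92.16,54.42) → (49.87,257.67).

Shape 3 is a open polyline drawn with `<path>`. Its stroke #ff00ff means cut at S839, F995. After flipping Y the toolpath is (51.38,29.33) → (47.75,26.16) → (22.75,266.06) → (82.43,159.82) → (76.51,17.22) → (69.73,162.66).

Shape 4 is a rectangle drawn with `<path>`. Its stroke #ff00ff means cut at S839, F995. After flipping Y the toolpath is (47.30,171.66) → (83.56,171.66) → (83.56,140.40) → (47.30,140.40) → (47.30,171.66), returning to the start.

Shape 5 is a closed polygon drawn with `<polygon>`. Its stroke #000000 means engrave at S227, F3112. After flipping Y the toolpath is (92.96,5.87) → (16.51,192.79) → (56.46,245.54) → (32.19,67.90) → (92.96,5.87), returning to the start.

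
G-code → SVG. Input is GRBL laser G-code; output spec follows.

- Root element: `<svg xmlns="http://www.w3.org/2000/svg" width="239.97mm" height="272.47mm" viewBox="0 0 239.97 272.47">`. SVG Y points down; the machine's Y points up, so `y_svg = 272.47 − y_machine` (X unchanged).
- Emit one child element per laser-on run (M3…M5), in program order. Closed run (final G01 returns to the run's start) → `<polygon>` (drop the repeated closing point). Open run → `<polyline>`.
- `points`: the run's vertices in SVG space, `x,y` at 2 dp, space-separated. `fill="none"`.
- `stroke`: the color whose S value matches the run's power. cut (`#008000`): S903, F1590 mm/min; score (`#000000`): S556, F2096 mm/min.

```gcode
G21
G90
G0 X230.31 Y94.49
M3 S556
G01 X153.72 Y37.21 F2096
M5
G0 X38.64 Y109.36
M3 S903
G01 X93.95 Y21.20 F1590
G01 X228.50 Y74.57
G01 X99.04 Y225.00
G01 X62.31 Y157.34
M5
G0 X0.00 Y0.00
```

<svg xmlns="http://www.w3.org/2000/svg" width="239.97mm" height="272.47mm" viewBox="0 0 239.97 272.47">
  <polyline points="230.31,177.98 153.72,235.26" fill="none" stroke="#000000"/>
  <polyline points="38.64,163.11 93.95,251.27 228.50,197.90 99.04,47.47 62.31,115.13" fill="none" stroke="#008000"/>
</svg>

Each laser-on run becomes one SVG element. Flip Y back into SVG space with y_svg = 272.47 − y_machine.

Run 1: S556 ⇒ score layer `#000000`. The run is open, so emit a `<polyline>` with points (Y-flipped): 230.31,177.98 153.72,235.26.

Run 2: power S903 maps to stroke `#008000` (cut). The run is open, so emit a `<polyline>` with points (Y-flipped): 38.64,163.11 93.95,251.27 228.50,197.90 99.04,47.47 62.31,115.13.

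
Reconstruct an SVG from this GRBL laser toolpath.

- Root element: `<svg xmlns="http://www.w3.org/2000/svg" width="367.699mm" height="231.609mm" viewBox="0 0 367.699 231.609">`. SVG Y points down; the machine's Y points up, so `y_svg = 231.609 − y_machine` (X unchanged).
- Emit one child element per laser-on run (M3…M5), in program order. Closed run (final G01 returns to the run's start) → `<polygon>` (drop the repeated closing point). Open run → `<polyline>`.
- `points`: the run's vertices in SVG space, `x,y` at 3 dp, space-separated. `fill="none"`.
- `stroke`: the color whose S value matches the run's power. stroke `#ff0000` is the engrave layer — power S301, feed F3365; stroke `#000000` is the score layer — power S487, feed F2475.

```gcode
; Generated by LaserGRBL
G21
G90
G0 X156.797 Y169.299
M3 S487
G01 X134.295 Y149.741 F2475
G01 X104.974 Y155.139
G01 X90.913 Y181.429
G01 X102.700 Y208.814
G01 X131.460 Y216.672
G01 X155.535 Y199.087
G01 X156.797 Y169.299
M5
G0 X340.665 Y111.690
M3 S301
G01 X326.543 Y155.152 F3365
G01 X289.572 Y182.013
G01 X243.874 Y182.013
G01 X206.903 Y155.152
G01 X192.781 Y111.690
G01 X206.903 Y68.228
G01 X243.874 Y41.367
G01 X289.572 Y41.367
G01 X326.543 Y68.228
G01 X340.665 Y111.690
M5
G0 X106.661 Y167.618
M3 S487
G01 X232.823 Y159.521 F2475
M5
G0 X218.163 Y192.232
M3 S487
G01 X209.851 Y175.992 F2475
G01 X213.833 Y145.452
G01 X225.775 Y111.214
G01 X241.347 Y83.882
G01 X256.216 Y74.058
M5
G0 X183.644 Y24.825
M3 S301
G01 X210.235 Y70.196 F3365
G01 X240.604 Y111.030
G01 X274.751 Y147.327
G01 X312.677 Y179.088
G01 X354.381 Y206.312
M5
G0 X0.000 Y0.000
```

<svg xmlns="http://www.w3.org/2000/svg" width="367.699mm" height="231.609mm" viewBox="0 0 367.699 231.609">
  <polygon points="156.797,62.310 134.295,81.868 104.974,76.470 90.913,50.180 102.700,22.795 131.460,14.937 155.535,32.522" fill="none" stroke="#000000"/>
  <polygon points="340.665,119.919 326.543,76.457 289.572,49.596 243.874,49.596 206.903,76.457 192.781,119.919 206.903,163.381 243.874,190.242 289.572,190.242 326.543,163.381" fill="none" stroke="#ff0000"/>
  <polyline points="106.661,63.991 232.823,72.088" fill="none" stroke="#000000"/>
  <polyline points="218.163,39.377 209.851,55.617 213.833,86.157 225.775,120.395 241.347,147.727 256.216,157.551" fill="none" stroke="#000000"/>
  <polyline points="183.644,206.784 210.235,161.413 240.604,120.579 274.751,84.282 312.677,52.521 354.381,25.297" fill="none" stroke="#ff0000"/>
</svg>

Machine Y-up, SVG Y-down with viewBox height 231.609, so y_svg = 231.609 − y_machine; X carries over.

Run 1: power S487 maps to stroke `#000000` (score). The run returns to its start, so emit a `<polygon>` with points (Y-flipped): 156.797,62.310 134.295,81.868 104.974,76.470 90.913,50.180 102.700,22.795 131.460,14.937 155.535,32.522.

Run 2: power S301 maps to stroke `#ff0000` (engrave). The run returns to its start, so emit a `<polygon>` with points (Y-flipped): 340.665,119.919 326.543,76.457 289.572,49.596 243.874,49.596 206.903,76.457 192.781,119.919 206.903,163.381 243.874,190.242 289.572,190.242 326.543,163.381.

Run 3: the run's S487 means `#000000` (score). The run is open, so emit a `<polyline>` with points (Y-flipped): 106.661,63.991 232.823,72.088.

Run 4: S487 ⇒ score layer `#000000`. The run is open, so emit a `<polyline>` with points (Y-flipped): 218.163,39.377 209.851,55.617 213.833,86.157 225.775,120.395 241.347,147.727 256.216,157.551.

Run 5: S301 ⇒ engrave layer `#ff0000`. The run is open, so emit a `<polyline>` with points (Y-flipped): 183.644,206.784 210.235,161.413 240.604,120.579 274.751,84.282 312.677,52.521 354.381,25.297.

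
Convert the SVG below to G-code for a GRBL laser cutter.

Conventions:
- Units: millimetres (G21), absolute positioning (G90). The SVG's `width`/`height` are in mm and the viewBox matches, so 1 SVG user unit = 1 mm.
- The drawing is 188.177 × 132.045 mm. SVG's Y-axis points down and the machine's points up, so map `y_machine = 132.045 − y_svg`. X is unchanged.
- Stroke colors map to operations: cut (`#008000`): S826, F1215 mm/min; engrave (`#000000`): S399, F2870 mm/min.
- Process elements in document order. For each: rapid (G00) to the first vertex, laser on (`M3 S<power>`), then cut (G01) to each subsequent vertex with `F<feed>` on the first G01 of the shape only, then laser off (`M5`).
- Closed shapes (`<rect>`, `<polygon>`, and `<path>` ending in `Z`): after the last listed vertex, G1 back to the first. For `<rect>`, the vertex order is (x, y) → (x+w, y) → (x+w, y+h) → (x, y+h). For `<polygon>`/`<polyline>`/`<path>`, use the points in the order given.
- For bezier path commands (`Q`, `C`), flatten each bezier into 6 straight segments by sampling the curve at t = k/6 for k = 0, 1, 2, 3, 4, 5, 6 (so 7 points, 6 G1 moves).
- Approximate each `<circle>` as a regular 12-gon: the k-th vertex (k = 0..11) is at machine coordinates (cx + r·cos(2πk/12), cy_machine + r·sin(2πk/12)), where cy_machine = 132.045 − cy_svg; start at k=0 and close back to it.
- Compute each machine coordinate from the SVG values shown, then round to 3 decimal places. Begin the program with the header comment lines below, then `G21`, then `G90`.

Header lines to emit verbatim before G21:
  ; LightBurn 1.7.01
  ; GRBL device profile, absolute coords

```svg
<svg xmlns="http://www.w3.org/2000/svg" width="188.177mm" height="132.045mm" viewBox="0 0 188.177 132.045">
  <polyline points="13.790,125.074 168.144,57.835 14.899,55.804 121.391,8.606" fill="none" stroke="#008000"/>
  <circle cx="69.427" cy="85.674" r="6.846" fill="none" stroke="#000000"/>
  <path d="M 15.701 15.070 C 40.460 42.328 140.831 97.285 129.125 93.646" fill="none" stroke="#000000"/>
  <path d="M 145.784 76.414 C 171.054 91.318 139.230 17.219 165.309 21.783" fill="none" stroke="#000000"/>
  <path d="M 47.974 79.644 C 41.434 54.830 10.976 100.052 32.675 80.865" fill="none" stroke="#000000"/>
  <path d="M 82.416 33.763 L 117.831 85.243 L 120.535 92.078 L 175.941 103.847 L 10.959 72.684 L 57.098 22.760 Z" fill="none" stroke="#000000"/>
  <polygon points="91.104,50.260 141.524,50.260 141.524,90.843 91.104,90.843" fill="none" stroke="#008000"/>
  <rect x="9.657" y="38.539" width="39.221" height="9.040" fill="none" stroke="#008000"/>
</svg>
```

; LightBurn 1.7.01
; GRBL device profile, absolute coords
G21
G90
G00 X13.790 Y6.971
M3 S826
G01 X168.144 Y74.210 F1215
G01 X14.899 Y76.241
G01 X121.391 Y123.439
M5
G00 X76.273 Y46.371
M3 S399
G01 X75.356 Y49.794 F2870
G01 X72.850 Y52.300
G01 X69.427 Y53.217
G01 X66.004 Y52.300
G01 X63.498 Y49.794
G01 X62.581 Y46.371
G01 X63.498 Y42.948
G01 X66.004 Y40.442
G01 X69.427 Y39.525
G01 X72.850 Y40.442
G01 X75.356 Y42.948
G01 X76.273 Y46.371
M5
G00 X15.701 Y116.975
M3 S399
G01 X33.513 Y101.437 F2870
G01 X58.713 Y83.680
G01 X86.087 Y66.101
G01 X110.423 Y51.096
G01 X126.507 Y41.063
G01 X129.125 Y38.399
M5
G00 X145.784 Y55.631
M3 S399
G01 X154.194 Y54.820 F2870
G01 X156.282 Y64.185
G01 X155.243 Y79.069
G01 X154.272 Y94.815
G01 X156.562 Y106.765
G01 X165.309 Y110.262
M5
G00 X47.974 Y52.401
M3 S399
G01 X43.063 Y59.594 F2870
G01 X36.279 Y58.849
G01 X29.735 Y53.901
G01 X25.544 Y48.483
G01 X25.820 Y46.331
G01 X32.675 Y51.180
M5
G00 X82.416 Y98.282
M3 S399
G01 X117.831 Y46.802 F2870
G01 X120.535 Y39.967
G01 X175.941 Y28.198
G01 X10.959 Y59.361
G01 X57.098 Y109.285
G01 X82.416 Y98.282
M5
G00 X91.104 Y81.785
M3 S826
G01 X141.524 Y81.785 F1215
G01 X141.524 Y41.202
G01 X91.104 Y41.202
G01 X91.104 Y81.785
M5
G00 X9.657 Y93.506
M3 S826
G01 X48.878 Y93.506 F1215
G01 X48.878 Y84.466
G01 X9.657 Y84.466
G01 X9.657 Y93.506
M5

Since the viewBox matches the mm dimensions, user units are millimetres directly. The only transform is the Y-flip y_m = 132.045 − y_svg.

Shape 1 is a open polyline drawn with `<polyline>`. Its stroke #008000 means cut at S826, F1215. After flipping Y the toolpath is (13.790,6.971) → (168.144,74.210) → (14.899,76.241) → (121.391,123.439).

Shape 2 is a circle drawn with `<circle>`. Its stroke #000000 means engrave at S399, F2870. After flipping Y the toolpath is (76.273,46.371) → (75.356,49.794) → (72.850,52.300) → (69.427,53.217) → (66.004,52.300) → (63.498,49.794) → (62.581,46.371) → (63.498,42.948) → (66.004,40.442) → (69.427,39.525) → (72.850,40.442) → (75.356,42.948) → (76.273,46.371), returning to the start.

Shape 3 is a cubic bezier drawn with `<path>`. Its stroke #000000 means engrave at S399, F2870. After flipping Y the toolpath is (15.701,116.975) → (33.513,101.437) → (58.713,83.680) → (86.087,66.101) → (110.423,51.096) → (126.507,41.063) → (129.125,38.399).

Shape 4 is a cubic bezier drawn with `<path>`. Its stroke #000000 means engrave at S399, F2870. After flipping Y the toolpath is (145.784,55.631) → (154.194,54.820) → (156.282,64.185) → (155.243,79.069) → (154.272,94.815) → (156.562,106.765) → (165.309,110.262).

Shape 5 is a cubic bezier drawn with `<path>`. Its stroke #000000 means engrave at S399, F2870. After flipping Y the toolpath is (47.974,52.401) → (43.063,59.594) → (36.279,58.849) → (29.735,53.901) → (25.544,48.483) → (25.820,46.331) → (32.675,51.180).

Shape 6 is a closed polygon drawn with `<path>`. Its stroke #000000 means engrave at S399, F2870. After flipping Y the toolpath is (82.416,98.282) → (117.831,46.802) → (120.535,39.967) → (175.941,28.198) → (10.959,59.361) → (57.098,109.285) → (82.416,98.282), returning to the start.

Shape 7 is a rectangle drawn with `<polygon>`. Its stroke #008000 means cut at S826, F1215. After flipping Y the toolpath is (91.104,81.785) → (141.524,81.785) → (141.524,41.202) → (91.104,41.202) → (91.104,81.785), returning to the start.

Shape 8 is a rectangle drawn with `<rect>`. Its stroke #008000 means cut at S826, F1215. After flipping Y the toolpath is (9.657,93.506) → (48.878,93.506) → (48.878,84.466) → (9.657,84.466) → (9.657,93.506), returning to the start.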